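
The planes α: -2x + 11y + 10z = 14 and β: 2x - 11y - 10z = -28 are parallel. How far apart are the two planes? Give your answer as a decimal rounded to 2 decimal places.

0.93

Rescale β by 1/(-1): -2x + 11y + 10z = 28. Then distance = |14 − 28| / √225 ≈ 0.93.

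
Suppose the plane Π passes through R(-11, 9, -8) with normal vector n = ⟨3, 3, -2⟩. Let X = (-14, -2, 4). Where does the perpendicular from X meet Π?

(-5, 7, -2)

Π: n·r = n·R gives 3x + 3y - 2z = 10.
Foot = X − λn with λ = (n·X − d)/|n|² = (-56 − 10)/22 = -3.
Foot = (-14, -2, 4) − (-3)·(3, 3, -2) = (-5, 7, -2).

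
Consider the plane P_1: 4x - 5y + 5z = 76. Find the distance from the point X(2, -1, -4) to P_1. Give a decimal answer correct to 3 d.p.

n·X − d = (4)·(2) + (-5)·(-1) + (5)·(-4) − 76 = -83; |n| = √66.
Distance = |-83| / √66 = 83/√66 ≈ 10.217.

10.217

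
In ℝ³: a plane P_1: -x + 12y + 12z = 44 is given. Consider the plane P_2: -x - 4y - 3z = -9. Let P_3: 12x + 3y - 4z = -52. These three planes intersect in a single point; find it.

(-8, 8, -5)

Solving the 3×3 linear system -x + 12y + 12z = 44, -x - 4y - 3z = -9, 12x + 3y - 4z = -52 (e.g. by elimination or Cramer's rule, determinant = 35) gives (-8, 8, -5).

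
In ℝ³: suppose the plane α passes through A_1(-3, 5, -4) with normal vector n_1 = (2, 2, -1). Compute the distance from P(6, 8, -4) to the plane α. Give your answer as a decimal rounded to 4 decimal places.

8.0000

α: n_1·r = n_1·A_1 gives 2x + 2y - z = 8.
n·P − d = (2)·(6) + (2)·(8) + (-1)·(-4) − 8 = 24; |n| = √9.
Distance = |24| / √9 = 24/√9 ≈ 8.0000.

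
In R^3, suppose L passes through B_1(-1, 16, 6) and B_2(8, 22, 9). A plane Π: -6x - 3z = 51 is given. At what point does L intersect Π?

(-10, 10, 3)

A direction vector for L is B_2 − B_1 = (9, 6, 3).
Substitute r = (-1, 16, 6) + t(9, 6, 3) into the plane: -12 + (-63)t = 51, so t = -1.
Intersection: (-1, 16, 6) + (-1)·(9, 6, 3) = (-10, 10, 3).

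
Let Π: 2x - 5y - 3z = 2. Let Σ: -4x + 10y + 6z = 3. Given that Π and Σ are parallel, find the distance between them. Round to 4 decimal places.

0.5678

Rescale Σ by 1/(-2): 2x - 5y - 3z = -3/2. Then distance = |2 − (-3/2)| / √38 ≈ 0.5678.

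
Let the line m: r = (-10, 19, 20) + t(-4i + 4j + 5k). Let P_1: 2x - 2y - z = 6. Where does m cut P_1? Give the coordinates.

Substitute r = (-10, 19, 20) + t(-4, 4, 5) into the plane: -78 + (-21)t = 6, so t = -4.
Intersection: (-10, 19, 20) + (-4)·(-4, 4, 5) = (6, 3, 0).

(6, 3, 0)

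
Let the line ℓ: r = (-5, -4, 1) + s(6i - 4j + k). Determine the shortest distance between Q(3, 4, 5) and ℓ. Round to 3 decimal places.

11.681

Taking (-5, -4, 1) on ℓ with direction v = (6, -4, 1): w = Q − (-5, -4, 1) = (8, 8, 4), and w × v = (24, 16, -80).
Distance = |w × v| / |v| = √7232 / √53 ≈ 11.681.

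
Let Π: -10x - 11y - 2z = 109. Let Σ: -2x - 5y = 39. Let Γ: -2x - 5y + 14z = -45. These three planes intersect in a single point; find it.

Solving the 3×3 linear system -10x - 11y - 2z = 109, -2x - 5y = 39, -2x - 5y + 14z = -45 (e.g. by elimination or Cramer's rule, determinant = 392) gives (-2, -7, -6).

(-2, -7, -6)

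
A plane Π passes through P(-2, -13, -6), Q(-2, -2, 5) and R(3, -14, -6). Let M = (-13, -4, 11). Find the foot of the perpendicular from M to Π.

(-12, 1, 6)

PQ = (0, 11, 11), PR = (5, -1, 0); a normal to Π is PQ × PR = (11, 55, -55).
Using P: Π has equation 11x + 55y - 55z = -407.
Foot = M − λn with λ = (n·M − d)/|n|² = (-968 − (-407))/6171 = -1/11.
Foot = (-13, -4, 11) − (-1/11)·(11, 55, -55) = (-12, 1, 6).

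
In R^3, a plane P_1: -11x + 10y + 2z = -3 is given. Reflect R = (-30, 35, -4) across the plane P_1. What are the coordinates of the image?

(36, -25, -16)

λ = (n·R − d)/|n|² = (672 − (-3))/225 = 3.
Reflection = R − 2λn = (-30, 35, -4) − 6·(-11, 10, 2) = (36, -25, -16).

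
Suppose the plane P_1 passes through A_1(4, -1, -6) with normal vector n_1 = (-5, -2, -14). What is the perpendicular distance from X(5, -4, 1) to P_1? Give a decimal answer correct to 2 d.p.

P_1: n_1·r = n_1·A_1 gives -5x - 2y - 14z = 66.
n·X − d = (-5)·(5) + (-2)·(-4) + (-14)·(1) − 66 = -97; |n| = √225.
Distance = |-97| / √225 = 97/√225 ≈ 6.47.

6.47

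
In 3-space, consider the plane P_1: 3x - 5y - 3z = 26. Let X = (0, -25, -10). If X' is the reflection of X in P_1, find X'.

λ = (n·X − d)/|n|² = (155 − 26)/43 = 3.
Reflection = X − 2λn = (0, -25, -10) − 6·(3, -5, -3) = (-18, 5, 8).

(-18, 5, 8)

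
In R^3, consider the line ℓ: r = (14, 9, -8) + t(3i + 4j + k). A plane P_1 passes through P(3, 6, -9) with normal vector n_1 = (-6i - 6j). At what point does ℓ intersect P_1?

P_1: n_1·r = n_1·P gives -6x - 6y = -54.
Substitute r = (14, 9, -8) + t(3, 4, 1) into the plane: -138 + (-42)t = -54, so t = -2.
Intersection: (14, 9, -8) + (-2)·(3, 4, 1) = (8, 1, -10).

(8, 1, -10)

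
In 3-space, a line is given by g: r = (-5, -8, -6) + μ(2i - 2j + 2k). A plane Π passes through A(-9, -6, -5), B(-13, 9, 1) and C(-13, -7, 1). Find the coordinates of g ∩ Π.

AB = (-4, 15, 6), AC = (-4, -1, 6); a normal to Π is AB × AC = (96, 0, 64).
Using A: Π has equation 96x + 64z = -1184.
Substitute r = (-5, -8, -6) + t(2, -2, 2) into the plane: -864 + 320t = -1184, so t = -1.
Intersection: (-5, -8, -6) + (-1)·(2, -2, 2) = (-7, -6, -8).

(-7, -6, -8)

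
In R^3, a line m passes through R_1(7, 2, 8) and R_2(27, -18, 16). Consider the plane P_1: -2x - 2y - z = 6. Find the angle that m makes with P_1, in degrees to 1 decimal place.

A direction vector for m is R_2 − R_1 = (20, -20, 8).
sin θ = |n·v| / (|n||v|) = |-8| / (√9 · √864) = 0.09072.
θ ≈ 5.2°.

5.2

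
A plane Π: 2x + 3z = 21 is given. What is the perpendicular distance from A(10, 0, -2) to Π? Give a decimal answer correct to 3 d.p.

n·A − d = (2)·(10) + (0)·(0) + (3)·(-2) − 21 = -7; |n| = √13.
Distance = |-7| / √13 = 7/√13 ≈ 1.941.

1.941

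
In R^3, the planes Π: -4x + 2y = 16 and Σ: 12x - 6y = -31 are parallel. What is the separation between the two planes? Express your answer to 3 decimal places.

Rescale Σ by 1/(-3): -4x + 2y = 31/3. Then distance = |16 − (31/3)| / √20 ≈ 1.267.

1.267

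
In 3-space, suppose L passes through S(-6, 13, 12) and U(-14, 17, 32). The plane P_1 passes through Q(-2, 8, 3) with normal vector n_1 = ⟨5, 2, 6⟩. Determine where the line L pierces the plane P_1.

(-2, 11, 2)

A direction vector for L is U − S = (-8, 4, 20).
P_1: n_1·r = n_1·Q gives 5x + 2y + 6z = 24.
Substitute r = (-6, 13, 12) + t(-8, 4, 20) into the plane: 68 + 88t = 24, so t = -1/2.
Intersection: (-6, 13, 12) + (-1/2)·(-8, 4, 20) = (-2, 11, 2).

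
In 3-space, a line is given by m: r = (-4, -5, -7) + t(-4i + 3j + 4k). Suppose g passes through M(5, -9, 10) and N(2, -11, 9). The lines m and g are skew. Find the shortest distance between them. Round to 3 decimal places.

A direction vector for g is N − M = (-3, -2, -1).
Common perpendicular direction n = (-4, 3, 4) × (-3, -2, -1) = (5, -16, 17).
With w = (5, -9, 10) − (-4, -5, -7) = (9, -4, 17), w · n = 398.
Distance = |w · n| / |n| = |398| / √570 ≈ 16.670.

16.670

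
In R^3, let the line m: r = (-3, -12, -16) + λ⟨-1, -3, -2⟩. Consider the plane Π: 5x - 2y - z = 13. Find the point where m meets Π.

(1, 0, -8)

Substitute r = (-3, -12, -16) + t(-1, -3, -2) into the plane: 25 + 3t = 13, so t = -4.
Intersection: (-3, -12, -16) + (-4)·(-1, -3, -2) = (1, 0, -8).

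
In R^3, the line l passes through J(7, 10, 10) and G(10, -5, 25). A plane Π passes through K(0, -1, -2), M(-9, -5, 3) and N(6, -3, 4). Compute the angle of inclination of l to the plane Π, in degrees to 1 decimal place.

A direction vector for l is G − J = (3, -15, 15).
KM = (-9, -4, 5), KN = (6, -2, 6); a normal to Π is KM × KN = (-14, 84, 42).
Using K: Π has equation -14x + 84y + 42z = -168.
sin θ = |n·v| / (|n||v|) = |-672| / (√9016 · √459) = 0.33034.
θ ≈ 19.3°.

19.3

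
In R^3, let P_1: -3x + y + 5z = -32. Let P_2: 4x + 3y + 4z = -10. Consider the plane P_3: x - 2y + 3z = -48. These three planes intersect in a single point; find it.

Solving the 3×3 linear system -3x + y + 5z = -32, 4x + 3y + 4z = -10, x - 2y + 3z = -48 (e.g. by elimination or Cramer's rule, determinant = -114) gives (-1, 10, -9).

(-1, 10, -9)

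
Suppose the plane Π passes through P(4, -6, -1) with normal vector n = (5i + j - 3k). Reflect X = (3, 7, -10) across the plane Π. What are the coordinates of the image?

(-7, 5, -4)

Π: n·r = n·P gives 5x + y - 3z = 17.
λ = (n·X − d)/|n|² = (52 − 17)/35 = 1.
Reflection = X − 2λn = (3, 7, -10) − 2·(5, 1, -3) = (-7, 5, -4).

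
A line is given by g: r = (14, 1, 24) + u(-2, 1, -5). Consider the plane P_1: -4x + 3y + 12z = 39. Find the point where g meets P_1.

Substitute r = (14, 1, 24) + t(-2, 1, -5) into the plane: 235 + (-49)t = 39, so t = 4.
Intersection: (14, 1, 24) + 4·(-2, 1, -5) = (6, 5, 4).

(6, 5, 4)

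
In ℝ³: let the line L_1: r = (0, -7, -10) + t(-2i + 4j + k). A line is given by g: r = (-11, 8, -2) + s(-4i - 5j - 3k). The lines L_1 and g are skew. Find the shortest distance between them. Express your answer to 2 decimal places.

Common perpendicular direction n = (-2, 4, 1) × (-4, -5, -3) = (-7, -10, 26).
With w = (-11, 8, -2) − (0, -7, -10) = (-11, 15, 8), w · n = 135.
Distance = |w · n| / |n| = |135| / √825 ≈ 4.70.

4.70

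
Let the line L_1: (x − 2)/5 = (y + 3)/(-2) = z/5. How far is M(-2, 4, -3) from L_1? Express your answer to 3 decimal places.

L_1 has direction (5, -2, 5) through (2, -3, 0).
Taking (2, -3, 0) on L_1 with direction v = (5, -2, 5): w = M − (2, -3, 0) = (-4, 7, -3), and w × v = (29, 5, -27).
Distance = |w × v| / |v| = √1595 / √54 ≈ 5.435.

5.435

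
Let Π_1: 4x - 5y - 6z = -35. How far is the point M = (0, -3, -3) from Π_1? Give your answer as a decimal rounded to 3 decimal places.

n·M − d = (4)·(0) + (-5)·(-3) + (-6)·(-3) − (-35) = 68; |n| = √77.
Distance = |68| / √77 = 68/√77 ≈ 7.749.

7.749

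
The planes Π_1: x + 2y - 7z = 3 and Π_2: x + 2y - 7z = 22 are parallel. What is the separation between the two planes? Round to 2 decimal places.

2.59

Same normal n = (1, 2, -7) with |n| = √54; distance = |3 − 22| / |n| = 19/√54 ≈ 2.59.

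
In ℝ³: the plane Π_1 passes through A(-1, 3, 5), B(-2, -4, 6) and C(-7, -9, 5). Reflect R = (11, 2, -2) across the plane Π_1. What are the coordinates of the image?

AB = (-1, -7, 1), AC = (-6, -12, 0); a normal to Π_1 is AB × AC = (12, -6, -30).
Using A: Π_1 has equation 12x - 6y - 30z = -180.
λ = (n·R − d)/|n|² = (180 − (-180))/1080 = 1/3.
Reflection = R − 2λn = (11, 2, -2) − (2/3)·(12, -6, -30) = (3, 6, 18).

(3, 6, 18)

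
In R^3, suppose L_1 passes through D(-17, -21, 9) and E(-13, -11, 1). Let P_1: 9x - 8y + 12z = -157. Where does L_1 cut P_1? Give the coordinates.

(-9, -1, -7)

A direction vector for L_1 is E − D = (4, 10, -8).
Substitute r = (-17, -21, 9) + t(4, 10, -8) into the plane: 123 + (-140)t = -157, so t = 2.
Intersection: (-17, -21, 9) + 2·(4, 10, -8) = (-9, -1, -7).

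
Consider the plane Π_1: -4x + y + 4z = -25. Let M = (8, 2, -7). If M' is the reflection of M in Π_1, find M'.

λ = (n·M − d)/|n|² = (-58 − (-25))/33 = -1.
Reflection = M − 2λn = (8, 2, -7) − (-2)·(-4, 1, 4) = (0, 4, 1).

(0, 4, 1)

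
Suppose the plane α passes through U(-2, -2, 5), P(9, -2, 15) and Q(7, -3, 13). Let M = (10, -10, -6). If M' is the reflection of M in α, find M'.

(-10, -14, 16)

UP = (11, 0, 10), UQ = (9, -1, 8); a normal to α is UP × UQ = (10, 2, -11).
Using U: α has equation 10x + 2y - 11z = -79.
λ = (n·M − d)/|n|² = (146 − (-79))/225 = 1.
Reflection = M − 2λn = (10, -10, -6) − 2·(10, 2, -11) = (-10, -14, 16).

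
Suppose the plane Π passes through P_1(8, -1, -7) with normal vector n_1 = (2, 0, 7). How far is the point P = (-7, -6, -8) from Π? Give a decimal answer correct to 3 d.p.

5.082

Π: n_1·r = n_1·P_1 gives 2x + 7z = -33.
n·P − d = (2)·(-7) + (0)·(-6) + (7)·(-8) − (-33) = -37; |n| = √53.
Distance = |-37| / √53 = 37/√53 ≈ 5.082.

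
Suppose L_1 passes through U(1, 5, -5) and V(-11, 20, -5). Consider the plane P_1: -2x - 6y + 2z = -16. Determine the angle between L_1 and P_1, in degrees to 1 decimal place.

A direction vector for L_1 is V − U = (-12, 15, 0).
sin θ = |n·v| / (|n||v|) = |-66| / (√44 · √369) = 0.51797.
θ ≈ 31.2°.

31.2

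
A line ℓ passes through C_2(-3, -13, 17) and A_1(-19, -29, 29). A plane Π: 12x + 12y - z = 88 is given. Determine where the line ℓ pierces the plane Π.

A direction vector for ℓ is A_1 − C_2 = (-16, -16, 12).
Substitute r = (-3, -13, 17) + t(-16, -16, 12) into the plane: -209 + (-396)t = 88, so t = -3/4.
Intersection: (-3, -13, 17) + (-3/4)·(-16, -16, 12) = (9, -1, 8).

(9, -1, 8)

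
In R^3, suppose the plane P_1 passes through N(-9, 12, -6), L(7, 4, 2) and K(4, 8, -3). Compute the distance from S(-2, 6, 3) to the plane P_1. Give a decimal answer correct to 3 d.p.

NL = (16, -8, 8), NK = (13, -4, 3); a normal to P_1 is NL × NK = (8, 56, 40).
Using N: P_1 has equation 8x + 56y + 40z = 360.
n·S − d = (8)·(-2) + (56)·(6) + (40)·(3) − 360 = 80; |n| = √4800.
Distance = |80| / √4800 = 80/√4800 ≈ 1.155.

1.155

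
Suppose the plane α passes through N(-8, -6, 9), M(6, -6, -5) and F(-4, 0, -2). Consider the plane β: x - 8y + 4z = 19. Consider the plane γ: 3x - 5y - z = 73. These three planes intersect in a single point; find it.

NM = (14, 0, -14), NF = (4, 6, -11); a normal to α is NM × NF = (84, 98, 84).
Using N: α has equation 84x + 98y + 84z = -504.
Solving the 3×3 linear system 84x + 98y + 84z = -504, x - 8y + 4z = 19, 3x - 5y - z = 73 (e.g. by elimination or Cramer's rule, determinant = 5222) gives (11, -6, -10).

(11, -6, -10)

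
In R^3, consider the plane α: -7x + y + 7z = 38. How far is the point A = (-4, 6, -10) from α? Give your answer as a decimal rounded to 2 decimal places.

7.44

n·A − d = (-7)·(-4) + (1)·(6) + (7)·(-10) − 38 = -74; |n| = √99.
Distance = |-74| / √99 = 74/√99 ≈ 7.44.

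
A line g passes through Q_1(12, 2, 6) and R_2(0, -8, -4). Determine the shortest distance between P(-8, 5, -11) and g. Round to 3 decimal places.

16.680

A direction vector for g is R_2 − Q_1 = (-12, -10, -10).
Taking (12, 2, 6) on g with direction v = (-12, -10, -10): w = P − (12, 2, 6) = (-20, 3, -17), and w × v = (-200, 4, 236).
Distance = |w × v| / |v| = √95712 / √344 ≈ 16.680.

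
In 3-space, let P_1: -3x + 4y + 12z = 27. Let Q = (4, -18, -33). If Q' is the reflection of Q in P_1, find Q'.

λ = (n·Q − d)/|n|² = (-480 − 27)/169 = -3.
Reflection = Q − 2λn = (4, -18, -33) − (-6)·(-3, 4, 12) = (-14, 6, 39).

(-14, 6, 39)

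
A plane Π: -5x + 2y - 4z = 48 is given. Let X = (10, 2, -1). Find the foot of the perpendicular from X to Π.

(0, 6, -9)

Foot = X − λn with λ = (n·X − d)/|n|² = (-42 − 48)/45 = -2.
Foot = (10, 2, -1) − (-2)·(-5, 2, -4) = (0, 6, -9).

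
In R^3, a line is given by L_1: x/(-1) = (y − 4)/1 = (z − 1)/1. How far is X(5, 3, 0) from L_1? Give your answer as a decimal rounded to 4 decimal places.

3.2660

L_1 has direction (-1, 1, 1) through (0, 4, 1).
Taking (0, 4, 1) on L_1 with direction v = (-1, 1, 1): w = X − (0, 4, 1) = (5, -1, -1), and w × v = (0, -4, 4).
Distance = |w × v| / |v| = √32 / √3 ≈ 3.2660.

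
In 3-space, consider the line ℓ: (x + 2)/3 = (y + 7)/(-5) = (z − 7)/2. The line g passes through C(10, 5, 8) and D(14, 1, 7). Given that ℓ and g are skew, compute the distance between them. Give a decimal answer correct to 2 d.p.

ℓ has direction (3, -5, 2) through (-2, -7, 7).
A direction vector for g is D − C = (4, -4, -1).
Common perpendicular direction n = (3, -5, 2) × (4, -4, -1) = (13, 11, 8).
With w = (10, 5, 8) − (-2, -7, 7) = (12, 12, 1), w · n = 296.
Distance = |w · n| / |n| = |296| / √354 ≈ 15.73.

15.73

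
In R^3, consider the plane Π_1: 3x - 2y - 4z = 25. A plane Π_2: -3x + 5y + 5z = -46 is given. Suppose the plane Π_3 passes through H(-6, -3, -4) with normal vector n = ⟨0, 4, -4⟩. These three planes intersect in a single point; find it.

Π_3: n·r = n·H gives 4y - 4z = 4.
Solving the 3×3 linear system 3x - 2y - 4z = 25, -3x + 5y + 5z = -46, 4y - 4z = 4 (e.g. by elimination or Cramer's rule, determinant = -48) gives (-3, -5, -6).

(-3, -5, -6)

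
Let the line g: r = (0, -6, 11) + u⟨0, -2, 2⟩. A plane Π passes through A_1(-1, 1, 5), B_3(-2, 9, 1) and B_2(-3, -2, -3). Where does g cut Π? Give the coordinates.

A_1B_3 = (-1, 8, -4), A_1B_2 = (-2, -3, -8); a normal to Π is A_1B_3 × A_1B_2 = (-76, 0, 19).
Using A_1: Π has equation -76x + 19z = 171.
Substitute r = (0, -6, 11) + t(0, -2, 2) into the plane: 209 + 38t = 171, so t = -1.
Intersection: (0, -6, 11) + (-1)·(0, -2, 2) = (0, -4, 9).

(0, -4, 9)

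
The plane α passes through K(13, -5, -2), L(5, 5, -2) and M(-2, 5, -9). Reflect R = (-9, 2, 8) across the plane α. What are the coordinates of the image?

KL = (-8, 10, 0), KM = (-15, 10, -7); a normal to α is KL × KM = (-70, -56, 70).
Using K: α has equation -70x - 56y + 70z = -770.
λ = (n·R − d)/|n|² = (1078 − (-770))/12936 = 1/7.
Reflection = R − 2λn = (-9, 2, 8) − (2/7)·(-70, -56, 70) = (11, 18, -12).

(11, 18, -12)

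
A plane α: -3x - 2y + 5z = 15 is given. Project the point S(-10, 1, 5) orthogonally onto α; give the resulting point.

(-7, 3, 0)

Foot = S − λn with λ = (n·S − d)/|n|² = (53 − 15)/38 = 1.
Foot = (-10, 1, 5) − 1·(-3, -2, 5) = (-7, 3, 0).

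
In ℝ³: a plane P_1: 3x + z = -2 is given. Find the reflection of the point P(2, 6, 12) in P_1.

λ = (n·P − d)/|n|² = (18 − (-2))/10 = 2.
Reflection = P − 2λn = (2, 6, 12) − 4·(3, 0, 1) = (-10, 6, 8).

(-10, 6, 8)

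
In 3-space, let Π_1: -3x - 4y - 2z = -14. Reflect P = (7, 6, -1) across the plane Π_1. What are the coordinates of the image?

(1, -2, -5)

λ = (n·P − d)/|n|² = (-43 − (-14))/29 = -1.
Reflection = P − 2λn = (7, 6, -1) − (-2)·(-3, -4, -2) = (1, -2, -5).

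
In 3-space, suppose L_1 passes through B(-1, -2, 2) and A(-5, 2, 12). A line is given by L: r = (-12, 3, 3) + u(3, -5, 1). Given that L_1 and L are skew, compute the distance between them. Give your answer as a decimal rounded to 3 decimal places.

6.468

A direction vector for L_1 is A − B = (-4, 4, 10).
Common perpendicular direction n = (-4, 4, 10) × (3, -5, 1) = (54, 34, 8).
With w = (-12, 3, 3) − (-1, -2, 2) = (-11, 5, 1), w · n = -416.
Distance = |w · n| / |n| = |-416| / √4136 ≈ 6.468.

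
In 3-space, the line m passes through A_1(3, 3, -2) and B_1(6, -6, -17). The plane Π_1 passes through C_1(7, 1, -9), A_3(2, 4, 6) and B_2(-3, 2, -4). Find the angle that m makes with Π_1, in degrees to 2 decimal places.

19.36

A direction vector for m is B_1 − A_1 = (3, -9, -15).
C_1A_3 = (-5, 3, 15), C_1B_2 = (-10, 1, 5); a normal to Π_1 is C_1A_3 × C_1B_2 = (0, -125, 25).
Using C_1: Π_1 has equation -125y + 25z = -350.
sin θ = |n·v| / (|n||v|) = |750| / (√16250 · √315) = 0.33150.
θ ≈ 19.36°.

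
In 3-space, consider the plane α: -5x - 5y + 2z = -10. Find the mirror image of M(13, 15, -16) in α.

λ = (n·M − d)/|n|² = (-172 − (-10))/54 = -3.
Reflection = M − 2λn = (13, 15, -16) − (-6)·(-5, -5, 2) = (-17, -15, -4).

(-17, -15, -4)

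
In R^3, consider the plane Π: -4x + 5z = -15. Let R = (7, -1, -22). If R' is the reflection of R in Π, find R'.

λ = (n·R − d)/|n|² = (-138 − (-15))/41 = -3.
Reflection = R − 2λn = (7, -1, -22) − (-6)·(-4, 0, 5) = (-17, -1, 8).

(-17, -1, 8)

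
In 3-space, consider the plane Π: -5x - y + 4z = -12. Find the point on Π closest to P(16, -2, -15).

(1, -5, -3)

Foot = P − λn with λ = (n·P − d)/|n|² = (-138 − (-12))/42 = -3.
Foot = (16, -2, -15) − (-3)·(-5, -1, 4) = (1, -5, -3).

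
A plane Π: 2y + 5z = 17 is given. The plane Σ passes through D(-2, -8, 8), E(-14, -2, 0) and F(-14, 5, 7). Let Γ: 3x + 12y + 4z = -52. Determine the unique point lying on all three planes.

DE = (-12, 6, -8), DF = (-12, 13, -1); a normal to Σ is DE × DF = (98, 84, -84).
Using D: Σ has equation 98x + 84y - 84z = -1540.
Solving the 3×3 linear system 2y + 5z = 17, 98x + 84y - 84z = -1540, 3x + 12y + 4z = -52 (e.g. by elimination or Cramer's rule, determinant = 3332) gives (-8, -4, 5).

(-8, -4, 5)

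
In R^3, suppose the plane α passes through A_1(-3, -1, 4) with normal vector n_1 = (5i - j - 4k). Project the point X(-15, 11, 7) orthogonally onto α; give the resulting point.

(-5, 9, -1)

α: n_1·r = n_1·A_1 gives 5x - y - 4z = -30.
Foot = X − λn with λ = (n·X − d)/|n|² = (-114 − (-30))/42 = -2.
Foot = (-15, 11, 7) − (-2)·(5, -1, -4) = (-5, 9, -1).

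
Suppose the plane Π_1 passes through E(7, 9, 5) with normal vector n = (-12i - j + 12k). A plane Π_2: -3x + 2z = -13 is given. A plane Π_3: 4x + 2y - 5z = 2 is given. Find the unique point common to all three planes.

Π_1: n·r = n·E gives -12x - y + 12z = -33.
Solving the 3×3 linear system -12x - y + 12z = -33, -3x + 2z = -13, 4x + 2y - 5z = 2 (e.g. by elimination or Cramer's rule, determinant = -17) gives (7, -3, 4).

(7, -3, 4)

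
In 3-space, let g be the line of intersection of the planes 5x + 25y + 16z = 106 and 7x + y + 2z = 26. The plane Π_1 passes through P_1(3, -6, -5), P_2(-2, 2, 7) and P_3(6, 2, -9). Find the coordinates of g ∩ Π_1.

Direction of g: (5, 25, 16) × (7, 1, 2) = (34, 102, -170).
A point on g: solving the two plane equations with x = 7 gives (7, 15, -19).
P_1P_2 = (-5, 8, 12), P_1P_3 = (3, 8, -4); a normal to Π_1 is P_1P_2 × P_1P_3 = (-128, 16, -64).
Using P_1: Π_1 has equation -128x + 16y - 64z = -160.
Substitute r = (7, 15, -19) + t(34, 102, -170) into the plane: 560 + 8160t = -160, so t = -3/34.
Intersection: (7, 15, -19) + (-3/34)·(34, 102, -170) = (4, 6, -4).

(4, 6, -4)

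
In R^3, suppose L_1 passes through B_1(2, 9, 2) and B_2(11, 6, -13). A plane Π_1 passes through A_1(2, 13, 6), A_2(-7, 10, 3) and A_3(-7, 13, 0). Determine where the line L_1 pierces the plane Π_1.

A direction vector for L_1 is B_2 − B_1 = (9, -3, -15).
A_1A_2 = (-9, -3, -3), A_1A_3 = (-9, 0, -6); a normal to Π_1 is A_1A_2 × A_1A_3 = (18, -27, -27).
Using A_1: Π_1 has equation 18x - 27y - 27z = -477.
Substitute r = (2, 9, 2) + t(9, -3, -15) into the plane: -261 + 648t = -477, so t = -1/3.
Intersection: (2, 9, 2) + (-1/3)·(9, -3, -15) = (-1, 10, 7).

(-1, 10, 7)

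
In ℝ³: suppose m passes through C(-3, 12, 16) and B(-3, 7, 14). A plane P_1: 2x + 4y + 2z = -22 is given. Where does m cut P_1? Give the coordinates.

A direction vector for m is B − C = (0, -5, -2).
Substitute r = (-3, 12, 16) + t(0, -5, -2) into the plane: 74 + (-24)t = -22, so t = 4.
Intersection: (-3, 12, 16) + 4·(0, -5, -2) = (-3, -8, 8).

(-3, -8, 8)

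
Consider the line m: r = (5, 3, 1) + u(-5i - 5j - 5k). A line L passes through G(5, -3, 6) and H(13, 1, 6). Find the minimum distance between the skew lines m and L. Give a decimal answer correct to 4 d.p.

6.9402

A direction vector for L is H − G = (8, 4, 0).
Common perpendicular direction n = (-5, -5, -5) × (8, 4, 0) = (20, -40, 20).
With w = (5, -3, 6) − (5, 3, 1) = (0, -6, 5), w · n = 340.
Distance = |w · n| / |n| = |340| / √2400 ≈ 6.9402.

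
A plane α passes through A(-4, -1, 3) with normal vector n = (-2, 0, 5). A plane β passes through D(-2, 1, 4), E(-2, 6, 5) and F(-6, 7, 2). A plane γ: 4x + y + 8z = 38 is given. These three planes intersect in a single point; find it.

α: n·r = n·A gives -2x + 5z = 23.
DE = (0, 5, 1), DF = (-4, 6, -2); a normal to β is DE × DF = (-16, -4, 20).
Using D: β has equation -16x - 4y + 20z = 108.
Solving the 3×3 linear system -2x + 5z = 23, -16x - 4y + 20z = 108, 4x + y + 8z = 38 (e.g. by elimination or Cramer's rule, determinant = 104) gives (1, -6, 5).

(1, -6, 5)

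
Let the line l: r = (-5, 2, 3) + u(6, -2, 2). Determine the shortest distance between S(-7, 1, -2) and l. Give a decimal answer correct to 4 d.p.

4.5726

Taking (-5, 2, 3) on l with direction v = (6, -2, 2): w = S − (-5, 2, 3) = (-2, -1, -5), and w × v = (-12, -26, 10).
Distance = |w × v| / |v| = √920 / √44 ≈ 4.5726.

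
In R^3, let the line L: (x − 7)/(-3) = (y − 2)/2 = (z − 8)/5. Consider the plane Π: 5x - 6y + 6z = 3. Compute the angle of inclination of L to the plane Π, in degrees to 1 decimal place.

L has direction (-3, 2, 5) through (7, 2, 8).
sin θ = |n·v| / (|n||v|) = |3| / (√97 · √38) = 0.04941.
θ ≈ 2.8°.

2.8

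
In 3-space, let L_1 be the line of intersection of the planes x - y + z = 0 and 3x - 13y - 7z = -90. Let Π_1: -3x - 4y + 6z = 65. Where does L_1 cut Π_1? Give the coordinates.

Direction of L_1: (1, -1, 1) × (3, -13, -7) = (20, 10, -10).
A point on L_1: solving the two plane equations with x = -3 gives (-3, 3, 6).
Substitute r = (-3, 3, 6) + t(20, 10, -10) into the plane: 33 + (-160)t = 65, so t = -1/5.
Intersection: (-3, 3, 6) + (-1/5)·(20, 10, -10) = (-7, 1, 8).

(-7, 1, 8)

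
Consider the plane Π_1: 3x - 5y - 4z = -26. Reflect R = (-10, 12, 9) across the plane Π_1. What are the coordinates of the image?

λ = (n·R − d)/|n|² = (-126 − (-26))/50 = -2.
Reflection = R − 2λn = (-10, 12, 9) − (-4)·(3, -5, -4) = (2, -8, -7).

(2, -8, -7)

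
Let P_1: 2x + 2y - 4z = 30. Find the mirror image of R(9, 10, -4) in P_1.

λ = (n·R − d)/|n|² = (54 − 30)/24 = 1.
Reflection = R − 2λn = (9, 10, -4) − 2·(2, 2, -4) = (5, 6, 4).

(5, 6, 4)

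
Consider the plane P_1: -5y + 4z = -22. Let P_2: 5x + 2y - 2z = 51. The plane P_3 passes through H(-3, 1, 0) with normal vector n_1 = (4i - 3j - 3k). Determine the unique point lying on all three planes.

(9, 10, 7)

P_3: n_1·r = n_1·H gives 4x - 3y - 3z = -15.
Solving the 3×3 linear system -5y + 4z = -22, 5x + 2y - 2z = 51, 4x - 3y - 3z = -15 (e.g. by elimination or Cramer's rule, determinant = -127) gives (9, 10, 7).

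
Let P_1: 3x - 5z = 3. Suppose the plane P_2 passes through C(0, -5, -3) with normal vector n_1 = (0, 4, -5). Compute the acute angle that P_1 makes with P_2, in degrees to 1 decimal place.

P_2: n_1·r = n_1·C gives 4y - 5z = -5.
cos θ = |n₁·n₂| / (|n₁||n₂|) = |25| / (√34 · √41).
θ = arccos(0.66959) ≈ 48.0°.

48.0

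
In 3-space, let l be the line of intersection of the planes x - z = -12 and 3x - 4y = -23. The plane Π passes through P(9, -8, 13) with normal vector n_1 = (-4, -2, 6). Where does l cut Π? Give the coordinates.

Direction of l: (1, 0, -1) × (3, -4, 0) = (-4, -3, -4).
A point on l: solving the two plane equations with x = -9 gives (-9, -1, 3).
Π: n_1·r = n_1·P gives -4x - 2y + 6z = 58.
Substitute r = (-9, -1, 3) + t(-4, -3, -4) into the plane: 56 + (-2)t = 58, so t = -1.
Intersection: (-9, -1, 3) + (-1)·(-4, -3, -4) = (-5, 2, 7).

(-5, 2, 7)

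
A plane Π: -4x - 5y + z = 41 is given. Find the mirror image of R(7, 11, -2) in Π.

(-17, -19, 4)

λ = (n·R − d)/|n|² = (-85 − 41)/42 = -3.
Reflection = R − 2λn = (7, 11, -2) − (-6)·(-4, -5, 1) = (-17, -19, 4).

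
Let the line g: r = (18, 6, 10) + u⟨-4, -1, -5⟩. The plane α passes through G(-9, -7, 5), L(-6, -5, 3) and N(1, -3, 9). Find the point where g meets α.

GL = (3, 2, -2), GN = (10, 4, 4); a normal to α is GL × GN = (16, -32, -8).
Using G: α has equation 16x - 32y - 8z = 40.
Substitute r = (18, 6, 10) + t(-4, -1, -5) into the plane: 16 + 8t = 40, so t = 3.
Intersection: (18, 6, 10) + 3·(-4, -1, -5) = (6, 3, -5).

(6, 3, -5)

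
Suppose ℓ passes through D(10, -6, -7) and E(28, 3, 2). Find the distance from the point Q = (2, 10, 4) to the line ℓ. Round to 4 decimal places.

A direction vector for ℓ is E − D = (18, 9, 9).
Taking (10, -6, -7) on ℓ with direction v = (18, 9, 9): w = Q − (10, -6, -7) = (-8, 16, 11), and w × v = (45, 270, -360).
Distance = |w × v| / |v| = √204525 / √486 ≈ 20.5142.

20.5142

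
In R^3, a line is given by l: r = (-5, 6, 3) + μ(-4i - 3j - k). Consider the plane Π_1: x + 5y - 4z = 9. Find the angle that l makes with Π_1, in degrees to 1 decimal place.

27.0

sin θ = |n·v| / (|n||v|) = |-15| / (√42 · √26) = 0.45392.
θ ≈ 27.0°.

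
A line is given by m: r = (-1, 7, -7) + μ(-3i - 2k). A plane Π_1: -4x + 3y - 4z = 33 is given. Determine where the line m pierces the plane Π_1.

Substitute r = (-1, 7, -7) + t(-3, 0, -2) into the plane: 53 + 20t = 33, so t = -1.
Intersection: (-1, 7, -7) + (-1)·(-3, 0, -2) = (2, 7, -5).

(2, 7, -5)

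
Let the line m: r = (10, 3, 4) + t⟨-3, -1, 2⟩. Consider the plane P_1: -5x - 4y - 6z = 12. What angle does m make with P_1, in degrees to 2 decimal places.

sin θ = |n·v| / (|n||v|) = |7| / (√77 · √14) = 0.21320.
θ ≈ 12.31°.

12.31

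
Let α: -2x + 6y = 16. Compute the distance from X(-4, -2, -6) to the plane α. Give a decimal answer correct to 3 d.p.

3.162

n·X − d = (-2)·(-4) + (6)·(-2) + (0)·(-6) − 16 = -20; |n| = √40.
Distance = |-20| / √40 = 20/√40 ≈ 3.162.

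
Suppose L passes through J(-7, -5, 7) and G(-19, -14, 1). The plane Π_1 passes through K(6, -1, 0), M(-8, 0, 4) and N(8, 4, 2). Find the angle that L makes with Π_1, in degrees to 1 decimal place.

14.1

A direction vector for L is G − J = (-12, -9, -6).
KM = (-14, 1, 4), KN = (2, 5, 2); a normal to Π_1 is KM × KN = (-18, 36, -72).
Using K: Π_1 has equation -18x + 36y - 72z = -144.
sin θ = |n·v| / (|n||v|) = |324| / (√6804 · √261) = 0.24313.
θ ≈ 14.1°.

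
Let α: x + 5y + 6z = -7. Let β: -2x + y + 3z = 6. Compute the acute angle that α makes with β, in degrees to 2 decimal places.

cos θ = |n₁·n₂| / (|n₁||n₂|) = |21| / (√62 · √14).
θ = arccos(0.71279) ≈ 44.54°.

44.54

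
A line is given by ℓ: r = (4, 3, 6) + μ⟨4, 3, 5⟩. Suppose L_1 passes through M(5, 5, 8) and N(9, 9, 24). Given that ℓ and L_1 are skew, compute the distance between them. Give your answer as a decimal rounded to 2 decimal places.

0.99

A direction vector for L_1 is N − M = (4, 4, 16).
Common perpendicular direction n = (4, 3, 5) × (4, 4, 16) = (28, -44, 4).
With w = (5, 5, 8) − (4, 3, 6) = (1, 2, 2), w · n = -52.
Distance = |w · n| / |n| = |-52| / √2736 ≈ 0.99.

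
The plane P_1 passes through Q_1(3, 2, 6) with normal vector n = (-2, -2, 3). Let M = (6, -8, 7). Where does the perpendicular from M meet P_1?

(8, -6, 4)

P_1: n·r = n·Q_1 gives -2x - 2y + 3z = 8.
Foot = M − λn with λ = (n·M − d)/|n|² = (25 − 8)/17 = 1.
Foot = (6, -8, 7) − 1·(-2, -2, 3) = (8, -6, 4).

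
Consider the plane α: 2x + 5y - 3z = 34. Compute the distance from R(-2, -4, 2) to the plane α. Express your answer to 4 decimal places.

10.3822

n·R − d = (2)·(-2) + (5)·(-4) + (-3)·(2) − 34 = -64; |n| = √38.
Distance = |-64| / √38 = 64/√38 ≈ 10.3822.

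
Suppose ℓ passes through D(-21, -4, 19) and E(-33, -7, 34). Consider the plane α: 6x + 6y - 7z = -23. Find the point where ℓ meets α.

A direction vector for ℓ is E − D = (-12, -3, 15).
Substitute r = (-21, -4, 19) + t(-12, -3, 15) into the plane: -283 + (-195)t = -23, so t = -4/3.
Intersection: (-21, -4, 19) + (-4/3)·(-12, -3, 15) = (-5, 0, -1).

(-5, 0, -1)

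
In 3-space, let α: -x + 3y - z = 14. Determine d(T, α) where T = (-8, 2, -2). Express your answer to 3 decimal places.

n·T − d = (-1)·(-8) + (3)·(2) + (-1)·(-2) − 14 = 2; |n| = √11.
Distance = |2| / √11 = 2/√11 ≈ 0.603.

0.603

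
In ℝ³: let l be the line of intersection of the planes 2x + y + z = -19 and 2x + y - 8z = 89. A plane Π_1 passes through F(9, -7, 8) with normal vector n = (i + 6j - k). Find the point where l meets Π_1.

(1, -9, -12)

Direction of l: (2, 1, 1) × (2, 1, -8) = (-9, 18, 0).
A point on l: solving the two plane equations with x = 0 gives (0, -7, -12).
Π_1: n·r = n·F gives x + 6y - z = -41.
Substitute r = (0, -7, -12) + t(-9, 18, 0) into the plane: -30 + 99t = -41, so t = -1/9.
Intersection: (0, -7, -12) + (-1/9)·(-9, 18, 0) = (1, -9, -12).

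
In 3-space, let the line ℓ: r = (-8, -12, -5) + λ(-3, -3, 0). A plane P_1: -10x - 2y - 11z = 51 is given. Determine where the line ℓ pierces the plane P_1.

(1, -3, -5)

Substitute r = (-8, -12, -5) + t(-3, -3, 0) into the plane: 159 + 36t = 51, so t = -3.
Intersection: (-8, -12, -5) + (-3)·(-3, -3, 0) = (1, -3, -5).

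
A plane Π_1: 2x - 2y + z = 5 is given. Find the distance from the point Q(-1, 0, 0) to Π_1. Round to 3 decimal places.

n·Q − d = (2)·(-1) + (-2)·(0) + (1)·(0) − 5 = -7; |n| = √9.
Distance = |-7| / √9 = 7/√9 ≈ 2.333.

2.333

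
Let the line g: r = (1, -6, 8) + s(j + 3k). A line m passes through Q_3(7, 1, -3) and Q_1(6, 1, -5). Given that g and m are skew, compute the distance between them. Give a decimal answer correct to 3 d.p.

A direction vector for m is Q_1 − Q_3 = (-1, 0, -2).
Common perpendicular direction n = (0, 1, 3) × (-1, 0, -2) = (-2, -3, 1).
With w = (7, 1, -3) − (1, -6, 8) = (6, 7, -11), w · n = -44.
Distance = |w · n| / |n| = |-44| / √14 ≈ 11.759.

11.759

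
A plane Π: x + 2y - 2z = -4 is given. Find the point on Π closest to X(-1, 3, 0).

Foot = X − λn with λ = (n·X − d)/|n|² = (5 − (-4))/9 = 1.
Foot = (-1, 3, 0) − 1·(1, 2, -2) = (-2, 1, 2).

(-2, 1, 2)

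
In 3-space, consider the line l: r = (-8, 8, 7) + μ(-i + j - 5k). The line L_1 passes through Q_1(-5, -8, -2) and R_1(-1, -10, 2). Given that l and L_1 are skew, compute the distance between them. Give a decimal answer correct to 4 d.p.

A direction vector for L_1 is R_1 − Q_1 = (4, -2, 4).
Common perpendicular direction n = (-1, 1, -5) × (4, -2, 4) = (-6, -16, -2).
With w = (-5, -8, -2) − (-8, 8, 7) = (3, -16, -9), w · n = 256.
Distance = |w · n| / |n| = |256| / √296 ≈ 14.8797.

14.8797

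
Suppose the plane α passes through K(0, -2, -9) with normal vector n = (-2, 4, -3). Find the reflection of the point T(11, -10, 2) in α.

α: n·r = n·K gives -2x + 4y - 3z = 19.
λ = (n·T − d)/|n|² = (-68 − 19)/29 = -3.
Reflection = T − 2λn = (11, -10, 2) − (-6)·(-2, 4, -3) = (-1, 14, -16).

(-1, 14, -16)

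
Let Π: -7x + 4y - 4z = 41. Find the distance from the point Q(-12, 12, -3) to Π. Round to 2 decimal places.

11.44

n·Q − d = (-7)·(-12) + (4)·(12) + (-4)·(-3) − 41 = 103; |n| = √81.
Distance = |103| / √81 = 103/√81 ≈ 11.44.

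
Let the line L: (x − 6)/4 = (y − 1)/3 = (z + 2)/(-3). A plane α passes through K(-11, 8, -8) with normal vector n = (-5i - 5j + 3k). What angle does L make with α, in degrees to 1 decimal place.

L has direction (4, 3, -3) through (6, 1, -2).
α: n·r = n·K gives -5x - 5y + 3z = -9.
sin θ = |n·v| / (|n||v|) = |-44| / (√59 · √34) = 0.98240.
θ ≈ 79.2°.

79.2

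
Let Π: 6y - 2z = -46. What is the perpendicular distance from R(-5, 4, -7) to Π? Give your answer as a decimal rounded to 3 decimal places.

n·R − d = (0)·(-5) + (6)·(4) + (-2)·(-7) − (-46) = 84; |n| = √40.
Distance = |84| / √40 = 84/√40 ≈ 13.282.

13.282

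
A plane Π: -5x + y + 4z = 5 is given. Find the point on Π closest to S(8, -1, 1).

(3, 0, 5)

Foot = S − λn with λ = (n·S − d)/|n|² = (-37 − 5)/42 = -1.
Foot = (8, -1, 1) − (-1)·(-5, 1, 4) = (3, 0, 5).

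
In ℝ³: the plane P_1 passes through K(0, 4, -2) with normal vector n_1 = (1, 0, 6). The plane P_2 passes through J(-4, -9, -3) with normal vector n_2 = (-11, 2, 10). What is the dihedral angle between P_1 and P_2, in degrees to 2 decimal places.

57.52

P_1: n_1·r = n_1·K gives x + 6z = -12.
P_2: n_2·r = n_2·J gives -11x + 2y + 10z = -4.
cos θ = |n₁·n₂| / (|n₁||n₂|) = |49| / (√37 · √225).
θ = arccos(0.53704) ≈ 57.52°.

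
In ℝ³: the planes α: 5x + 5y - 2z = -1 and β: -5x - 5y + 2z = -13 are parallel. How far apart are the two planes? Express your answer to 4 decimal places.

Rescale β by 1/(-1): 5x + 5y - 2z = 13. Then distance = |-1 − 13| / √54 ≈ 1.9052.

1.9052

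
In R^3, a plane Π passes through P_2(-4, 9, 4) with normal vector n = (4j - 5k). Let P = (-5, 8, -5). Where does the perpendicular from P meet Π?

(-5, 4, 0)

Π: n·r = n·P_2 gives 4y - 5z = 16.
Foot = P − λn with λ = (n·P − d)/|n|² = (57 − 16)/41 = 1.
Foot = (-5, 8, -5) − 1·(0, 4, -5) = (-5, 4, 0).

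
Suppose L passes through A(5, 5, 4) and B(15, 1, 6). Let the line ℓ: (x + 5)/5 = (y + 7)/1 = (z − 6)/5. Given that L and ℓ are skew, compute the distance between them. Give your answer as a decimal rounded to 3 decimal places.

A direction vector for L is B − A = (10, -4, 2).
ℓ has direction (5, 1, 5) through (-5, -7, 6).
Common perpendicular direction n = (10, -4, 2) × (5, 1, 5) = (-22, -40, 30).
With w = (-5, -7, 6) − (5, 5, 4) = (-10, -12, 2), w · n = 760.
Distance = |w · n| / |n| = |760| / √2984 ≈ 13.913.

13.913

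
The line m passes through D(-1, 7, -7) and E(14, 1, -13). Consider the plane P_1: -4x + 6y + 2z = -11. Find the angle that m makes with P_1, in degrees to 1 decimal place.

56.9

A direction vector for m is E − D = (15, -6, -6).
sin θ = |n·v| / (|n||v|) = |-108| / (√56 · √297) = 0.83744.
θ ≈ 56.9°.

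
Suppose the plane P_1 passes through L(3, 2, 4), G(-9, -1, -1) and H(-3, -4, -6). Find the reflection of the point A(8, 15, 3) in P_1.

(8, -5, 15)

LG = (-12, -3, -5), LH = (-6, -6, -10); a normal to P_1 is LG × LH = (0, -90, 54).
Using L: P_1 has equation -90y + 54z = 36.
λ = (n·A − d)/|n|² = (-1188 − 36)/11016 = -1/9.
Reflection = A − 2λn = (8, 15, 3) − (-2/9)·(0, -90, 54) = (8, -5, 15).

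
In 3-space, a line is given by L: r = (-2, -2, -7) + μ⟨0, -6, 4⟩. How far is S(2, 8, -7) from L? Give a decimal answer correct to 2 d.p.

Taking (-2, -2, -7) on L with direction v = (0, -6, 4): w = S − (-2, -2, -7) = (4, 10, 0), and w × v = (40, -16, -24).
Distance = |w × v| / |v| = √2432 / √52 ≈ 6.84.

6.84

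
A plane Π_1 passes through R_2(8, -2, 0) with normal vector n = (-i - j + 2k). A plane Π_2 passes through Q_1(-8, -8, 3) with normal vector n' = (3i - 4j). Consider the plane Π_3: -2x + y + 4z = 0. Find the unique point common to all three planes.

(8, 4, 3)

Π_1: n·r = n·R_2 gives -x - y + 2z = -6.
Π_2: n'·r = n'·Q_1 gives 3x - 4y = 8.
Solving the 3×3 linear system -x - y + 2z = -6, 3x - 4y = 8, -2x + y + 4z = 0 (e.g. by elimination or Cramer's rule, determinant = 18) gives (8, 4, 3).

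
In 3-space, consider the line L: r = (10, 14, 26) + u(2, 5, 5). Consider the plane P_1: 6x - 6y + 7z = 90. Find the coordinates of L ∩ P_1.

(2, -6, 6)

Substitute r = (10, 14, 26) + t(2, 5, 5) into the plane: 158 + 17t = 90, so t = -4.
Intersection: (10, 14, 26) + (-4)·(2, 5, 5) = (2, -6, 6).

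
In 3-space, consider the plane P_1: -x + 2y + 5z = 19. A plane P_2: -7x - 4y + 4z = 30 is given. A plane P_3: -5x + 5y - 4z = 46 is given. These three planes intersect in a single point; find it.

Solving the 3×3 linear system -x + 2y + 5z = 19, -7x - 4y + 4z = 30, -5x + 5y - 4z = 46 (e.g. by elimination or Cramer's rule, determinant = -367) gives (-6, 4, 1).

(-6, 4, 1)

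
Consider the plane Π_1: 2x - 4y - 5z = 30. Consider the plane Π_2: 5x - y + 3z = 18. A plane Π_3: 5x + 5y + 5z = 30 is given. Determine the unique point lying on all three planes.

Solving the 3×3 linear system 2x - 4y - 5z = 30, 5x - y + 3z = 18, 5x + 5y + 5z = 30 (e.g. by elimination or Cramer's rule, determinant = -150) gives (8, 4, -6).

(8, 4, -6)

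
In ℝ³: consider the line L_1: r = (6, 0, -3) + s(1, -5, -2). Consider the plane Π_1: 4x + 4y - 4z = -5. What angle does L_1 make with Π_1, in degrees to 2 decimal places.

sin θ = |n·v| / (|n||v|) = |-8| / (√48 · √30) = 0.21082.
θ ≈ 12.17°.

12.17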